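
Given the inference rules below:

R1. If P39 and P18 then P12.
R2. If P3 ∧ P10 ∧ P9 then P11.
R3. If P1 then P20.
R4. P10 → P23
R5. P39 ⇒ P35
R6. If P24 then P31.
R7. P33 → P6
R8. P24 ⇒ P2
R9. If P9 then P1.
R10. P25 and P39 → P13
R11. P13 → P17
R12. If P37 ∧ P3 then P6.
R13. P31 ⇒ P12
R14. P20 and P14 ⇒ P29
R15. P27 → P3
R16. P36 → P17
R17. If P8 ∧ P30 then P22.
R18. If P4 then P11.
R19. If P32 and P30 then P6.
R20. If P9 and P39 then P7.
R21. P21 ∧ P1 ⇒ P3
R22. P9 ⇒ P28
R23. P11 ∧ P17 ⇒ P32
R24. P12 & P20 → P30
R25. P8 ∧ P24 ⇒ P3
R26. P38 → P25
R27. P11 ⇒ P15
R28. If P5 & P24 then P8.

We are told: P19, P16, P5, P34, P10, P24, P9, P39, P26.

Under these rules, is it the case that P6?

Forward chaining from the given facts derives: P23, P35, P31, P2, P1, P12, P7, P28, P8, P20, P30, P3, P11, P22, P15.
Rules concluding P6: R7 needs P33; R12 needs P37; R19 needs P32 — none of these are established.

No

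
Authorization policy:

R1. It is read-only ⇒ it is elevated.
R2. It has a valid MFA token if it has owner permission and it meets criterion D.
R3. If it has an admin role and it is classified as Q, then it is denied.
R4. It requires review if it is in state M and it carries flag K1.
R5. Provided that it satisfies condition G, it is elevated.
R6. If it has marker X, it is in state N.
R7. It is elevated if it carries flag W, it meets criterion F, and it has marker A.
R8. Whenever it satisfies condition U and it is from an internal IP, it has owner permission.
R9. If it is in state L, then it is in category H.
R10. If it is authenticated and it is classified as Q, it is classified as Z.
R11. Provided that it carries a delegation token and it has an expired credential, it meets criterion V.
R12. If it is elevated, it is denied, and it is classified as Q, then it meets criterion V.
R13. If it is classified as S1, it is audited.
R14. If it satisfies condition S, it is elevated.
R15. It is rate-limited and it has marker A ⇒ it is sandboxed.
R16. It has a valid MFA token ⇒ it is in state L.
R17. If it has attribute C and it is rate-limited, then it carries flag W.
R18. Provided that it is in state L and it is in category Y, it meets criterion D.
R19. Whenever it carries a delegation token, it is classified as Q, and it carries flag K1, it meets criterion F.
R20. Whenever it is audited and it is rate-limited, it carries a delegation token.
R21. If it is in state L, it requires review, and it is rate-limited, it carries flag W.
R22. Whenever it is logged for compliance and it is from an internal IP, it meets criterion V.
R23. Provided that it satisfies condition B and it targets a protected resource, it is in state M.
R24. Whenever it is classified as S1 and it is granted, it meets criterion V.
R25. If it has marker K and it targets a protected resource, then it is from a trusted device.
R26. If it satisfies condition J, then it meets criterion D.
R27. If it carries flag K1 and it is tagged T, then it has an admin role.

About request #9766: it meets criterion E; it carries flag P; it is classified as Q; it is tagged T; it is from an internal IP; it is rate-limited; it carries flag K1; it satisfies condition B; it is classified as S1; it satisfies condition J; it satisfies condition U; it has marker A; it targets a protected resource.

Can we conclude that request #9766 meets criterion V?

By R8 (it satisfies condition U, it is from an internal IP): it has owner permission.
By R13 (it is classified as S1): it is audited.
By R20 (it is audited, it is rate-limited): it carries a delegation token.
By R23 (it satisfies condition B, it targets a protected resource): it is in state M.
By R26 (it satisfies condition J): it meets criterion D.
By R27 (it carries flag K1, it is tagged T): it has an admin role.
By R2 (it has owner permission, it meets criterion D): it has a valid MFA token.
By R3 (it has an admin role, it is classified as Q): it is denied.
By R4 (it is in state M, it carries flag K1): it requires review.
By R16 (it has a valid MFA token): it is in state L.
By R19 (it carries a delegation token, it is classified as Q, it carries flag K1): it meets criterion F.
By R21 (it is in state L, it requires review, it is rate-limited): it carries flag W.
By R7 (it carries flag W, it meets criterion F, it has marker A): it is elevated.
By R12 (it is elevated, it is denied, it is classified as Q): it meets criterion V.

Yes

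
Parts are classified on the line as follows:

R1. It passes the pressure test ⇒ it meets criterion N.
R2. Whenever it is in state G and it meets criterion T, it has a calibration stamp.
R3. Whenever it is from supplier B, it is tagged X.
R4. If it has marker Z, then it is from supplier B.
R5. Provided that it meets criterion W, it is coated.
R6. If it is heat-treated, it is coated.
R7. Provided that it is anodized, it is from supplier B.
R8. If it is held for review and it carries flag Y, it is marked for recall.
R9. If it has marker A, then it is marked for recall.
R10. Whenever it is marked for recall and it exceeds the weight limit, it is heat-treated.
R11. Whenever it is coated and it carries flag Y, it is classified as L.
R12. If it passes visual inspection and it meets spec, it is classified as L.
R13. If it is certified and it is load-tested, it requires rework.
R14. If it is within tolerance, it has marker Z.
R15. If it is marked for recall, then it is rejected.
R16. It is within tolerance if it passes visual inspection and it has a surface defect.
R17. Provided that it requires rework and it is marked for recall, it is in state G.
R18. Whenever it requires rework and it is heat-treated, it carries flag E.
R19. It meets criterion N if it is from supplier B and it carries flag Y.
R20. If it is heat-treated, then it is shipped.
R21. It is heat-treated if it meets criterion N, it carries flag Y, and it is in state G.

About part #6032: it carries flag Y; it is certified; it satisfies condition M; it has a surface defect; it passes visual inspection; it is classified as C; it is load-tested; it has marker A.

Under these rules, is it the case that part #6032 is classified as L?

By R9 (it has marker A): it is marked for recall.
By R13 (it is certified, it is load-tested): it requires rework.
By R16 (it passes visual inspection, it has a surface defect): it is within tolerance.
By R17 (it requires rework, it is marked for recall): it is in state G.
By R14 (it is within tolerance): it has marker Z.
By R4 (it has marker Z): it is from supplier B.
By R19 (it is from supplier B, it carries flag Y): it meets criterion N.
By R21 (it meets criterion N, it carries flag Y, it is in state G): it is heat-treated.
By R6 (it is heat-treated): it is coated.
By R11 (it is coated, it carries flag Y): it is classified as L.

Yes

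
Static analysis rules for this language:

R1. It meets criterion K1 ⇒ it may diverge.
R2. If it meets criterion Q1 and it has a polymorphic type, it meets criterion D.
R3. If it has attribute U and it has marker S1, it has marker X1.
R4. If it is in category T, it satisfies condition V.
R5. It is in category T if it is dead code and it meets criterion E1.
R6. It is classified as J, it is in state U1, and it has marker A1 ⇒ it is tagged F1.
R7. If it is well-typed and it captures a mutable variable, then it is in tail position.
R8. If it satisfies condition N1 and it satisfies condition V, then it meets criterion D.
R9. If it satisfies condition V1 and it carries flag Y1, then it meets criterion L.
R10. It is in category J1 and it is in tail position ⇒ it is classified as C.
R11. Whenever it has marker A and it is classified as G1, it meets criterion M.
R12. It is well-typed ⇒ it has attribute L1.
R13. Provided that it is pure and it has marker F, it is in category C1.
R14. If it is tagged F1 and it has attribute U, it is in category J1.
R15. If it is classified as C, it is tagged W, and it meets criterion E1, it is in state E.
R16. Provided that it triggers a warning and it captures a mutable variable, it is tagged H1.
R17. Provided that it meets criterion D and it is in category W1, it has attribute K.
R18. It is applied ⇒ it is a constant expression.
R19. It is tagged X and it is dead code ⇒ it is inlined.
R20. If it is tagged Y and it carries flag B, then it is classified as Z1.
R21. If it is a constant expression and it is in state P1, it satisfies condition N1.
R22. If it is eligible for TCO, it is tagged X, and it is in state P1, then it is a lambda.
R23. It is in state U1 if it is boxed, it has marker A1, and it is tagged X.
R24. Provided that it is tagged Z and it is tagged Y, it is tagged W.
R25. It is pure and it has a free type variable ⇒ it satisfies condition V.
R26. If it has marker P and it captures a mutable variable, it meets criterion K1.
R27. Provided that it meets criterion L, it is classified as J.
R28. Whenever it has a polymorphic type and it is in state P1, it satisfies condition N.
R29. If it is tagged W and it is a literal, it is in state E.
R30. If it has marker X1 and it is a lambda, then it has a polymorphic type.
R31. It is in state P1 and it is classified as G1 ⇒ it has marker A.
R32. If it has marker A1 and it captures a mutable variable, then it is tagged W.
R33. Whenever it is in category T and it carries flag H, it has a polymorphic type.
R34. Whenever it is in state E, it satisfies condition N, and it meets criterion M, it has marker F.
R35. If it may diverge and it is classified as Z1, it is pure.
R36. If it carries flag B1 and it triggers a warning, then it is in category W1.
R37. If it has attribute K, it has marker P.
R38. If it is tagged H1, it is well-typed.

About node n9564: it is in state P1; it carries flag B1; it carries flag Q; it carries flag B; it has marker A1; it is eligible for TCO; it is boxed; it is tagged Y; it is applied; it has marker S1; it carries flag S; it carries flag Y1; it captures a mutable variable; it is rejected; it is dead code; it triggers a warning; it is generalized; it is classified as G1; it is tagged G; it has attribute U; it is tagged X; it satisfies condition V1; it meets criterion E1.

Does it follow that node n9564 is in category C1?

Yes

By R3 (it has attribute U, it has marker S1): it has marker X1.
By R5 (it is dead code, it meets criterion E1): it is in category T.
By R9 (it satisfies condition V1, it carries flag Y1): it meets criterion L.
By R16 (it triggers a warning, it captures a mutable variable): it is tagged H1.
By R18 (it is applied): it is a constant expression.
By R20 (it is tagged Y, it carries flag B): it is classified as Z1.
By R21 (it is a constant expression, it is in state P1): it satisfies condition N1.
By R22 (it is eligible for TCO, it is tagged X, it is in state P1): it is a lambda.
By R23 (it is boxed, it has marker A1, it is tagged X): it is in state U1.
By R27 (it meets criterion L): it is classified as J.
By R30 (it has marker X1, it is a lambda): it has a polymorphic type.
By R31 (it is in state P1, it is classified as G1): it has marker A.
By R32 (it has marker A1, it captures a mutable variable): it is tagged W.
By R36 (it carries flag B1, it triggers a warning): it is in category W1.
By R38 (it is tagged H1): it is well-typed.
By R4 (it is in category T): it satisfies condition V.
By R6 (it is classified as J, it is in state U1, it has marker A1): it is tagged F1.
By R7 (it is well-typed, it captures a mutable variable): it is in tail position.
By R8 (it satisfies condition N1, it satisfies condition V): it meets criterion D.
By R11 (it has marker A, it is classified as G1): it meets criterion M.
By R14 (it is tagged F1, it has attribute U): it is in category J1.
By R17 (it meets criterion D, it is in category W1): it has attribute K.
By R28 (it has a polymorphic type, it is in state P1): it satisfies condition N.
By R37 (it has attribute K): it has marker P.
By R10 (it is in category J1, it is in tail position): it is classified as C.
By R15 (it is classified as C, it is tagged W, it meets criterion E1): it is in state E.
By R26 (it has marker P, it captures a mutable variable): it meets criterion K1.
By R34 (it is in state E, it satisfies condition N, it meets criterion M): it has marker F.
By R1 (it meets criterion K1): it may diverge.
By R35 (it may diverge, it is classified as Z1): it is pure.
By R13 (it is pure, it has marker F): it is in category C1.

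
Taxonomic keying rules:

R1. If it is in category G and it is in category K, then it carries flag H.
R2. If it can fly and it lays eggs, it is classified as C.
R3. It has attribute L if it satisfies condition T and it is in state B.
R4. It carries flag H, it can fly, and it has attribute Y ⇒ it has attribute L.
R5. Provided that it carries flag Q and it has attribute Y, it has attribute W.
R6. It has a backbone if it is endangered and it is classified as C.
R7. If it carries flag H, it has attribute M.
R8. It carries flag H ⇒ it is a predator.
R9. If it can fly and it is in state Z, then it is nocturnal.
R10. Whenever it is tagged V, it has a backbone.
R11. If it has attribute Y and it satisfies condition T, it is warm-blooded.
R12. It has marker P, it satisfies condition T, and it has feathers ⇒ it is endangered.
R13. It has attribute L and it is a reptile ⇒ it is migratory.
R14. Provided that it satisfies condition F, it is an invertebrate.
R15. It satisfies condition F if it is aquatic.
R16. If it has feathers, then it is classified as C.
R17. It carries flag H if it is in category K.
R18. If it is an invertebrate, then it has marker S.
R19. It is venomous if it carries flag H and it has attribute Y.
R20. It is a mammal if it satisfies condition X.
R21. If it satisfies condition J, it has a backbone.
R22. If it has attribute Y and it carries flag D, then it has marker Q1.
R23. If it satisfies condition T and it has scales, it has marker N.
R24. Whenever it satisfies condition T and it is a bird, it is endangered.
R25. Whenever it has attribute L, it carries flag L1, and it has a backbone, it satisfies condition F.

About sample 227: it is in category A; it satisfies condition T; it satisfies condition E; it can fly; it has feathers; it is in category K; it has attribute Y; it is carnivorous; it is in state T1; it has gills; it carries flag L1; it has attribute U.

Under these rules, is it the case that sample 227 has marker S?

Forward chaining from the given facts derives: is warm-blooded, is classified as C, carries flag H, is venomous, has attribute L, has attribute M, is a predator.
The only rule concluding "it has marker S" is R18, which needs "it is an invertebrate"; that is never established.

No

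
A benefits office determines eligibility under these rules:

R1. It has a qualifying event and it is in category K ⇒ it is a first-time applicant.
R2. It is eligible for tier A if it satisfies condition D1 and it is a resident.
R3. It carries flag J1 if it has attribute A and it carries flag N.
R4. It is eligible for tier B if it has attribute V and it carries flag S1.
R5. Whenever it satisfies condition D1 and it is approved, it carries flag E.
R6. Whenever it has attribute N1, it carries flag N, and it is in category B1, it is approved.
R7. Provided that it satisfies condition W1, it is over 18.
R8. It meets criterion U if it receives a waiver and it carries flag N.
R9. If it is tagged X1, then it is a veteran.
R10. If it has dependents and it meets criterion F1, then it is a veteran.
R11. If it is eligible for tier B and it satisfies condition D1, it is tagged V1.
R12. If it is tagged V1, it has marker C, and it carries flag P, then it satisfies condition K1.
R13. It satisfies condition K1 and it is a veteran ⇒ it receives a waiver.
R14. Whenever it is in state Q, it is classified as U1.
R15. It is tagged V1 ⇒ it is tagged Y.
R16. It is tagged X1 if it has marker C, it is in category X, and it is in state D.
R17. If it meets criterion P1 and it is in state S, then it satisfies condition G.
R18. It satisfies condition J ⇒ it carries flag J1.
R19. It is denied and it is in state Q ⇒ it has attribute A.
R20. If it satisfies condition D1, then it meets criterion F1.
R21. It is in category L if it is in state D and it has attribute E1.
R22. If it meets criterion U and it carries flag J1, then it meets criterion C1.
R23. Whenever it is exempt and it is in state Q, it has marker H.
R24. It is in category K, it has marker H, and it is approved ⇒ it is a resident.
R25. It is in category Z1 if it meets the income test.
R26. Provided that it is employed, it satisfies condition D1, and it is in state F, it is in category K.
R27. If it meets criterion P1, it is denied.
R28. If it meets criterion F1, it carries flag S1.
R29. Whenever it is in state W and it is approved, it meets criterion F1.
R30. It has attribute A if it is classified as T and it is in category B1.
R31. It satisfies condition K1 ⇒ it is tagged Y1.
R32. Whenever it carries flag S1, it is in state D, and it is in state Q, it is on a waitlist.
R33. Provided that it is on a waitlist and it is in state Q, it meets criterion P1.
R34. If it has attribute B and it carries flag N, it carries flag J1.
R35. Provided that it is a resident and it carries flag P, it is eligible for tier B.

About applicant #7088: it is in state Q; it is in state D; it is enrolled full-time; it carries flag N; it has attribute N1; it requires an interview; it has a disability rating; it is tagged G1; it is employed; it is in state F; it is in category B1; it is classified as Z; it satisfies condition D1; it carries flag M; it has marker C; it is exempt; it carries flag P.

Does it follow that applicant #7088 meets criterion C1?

No

Forward chaining from the given facts derives: is approved, is classified as U1, meets criterion F1, has marker H, is in category K, carries flag S1, is on a waitlist, meets criterion P1, carries flag E, is a resident, is denied, is eligible for tier B, is eligible for tier A, is tagged V1, satisfies condition K1, is tagged Y, has attribute A, is tagged Y1, carries flag J1.
The only rule concluding "it meets criterion C1" is R22, which needs "it meets criterion U"; that is never established.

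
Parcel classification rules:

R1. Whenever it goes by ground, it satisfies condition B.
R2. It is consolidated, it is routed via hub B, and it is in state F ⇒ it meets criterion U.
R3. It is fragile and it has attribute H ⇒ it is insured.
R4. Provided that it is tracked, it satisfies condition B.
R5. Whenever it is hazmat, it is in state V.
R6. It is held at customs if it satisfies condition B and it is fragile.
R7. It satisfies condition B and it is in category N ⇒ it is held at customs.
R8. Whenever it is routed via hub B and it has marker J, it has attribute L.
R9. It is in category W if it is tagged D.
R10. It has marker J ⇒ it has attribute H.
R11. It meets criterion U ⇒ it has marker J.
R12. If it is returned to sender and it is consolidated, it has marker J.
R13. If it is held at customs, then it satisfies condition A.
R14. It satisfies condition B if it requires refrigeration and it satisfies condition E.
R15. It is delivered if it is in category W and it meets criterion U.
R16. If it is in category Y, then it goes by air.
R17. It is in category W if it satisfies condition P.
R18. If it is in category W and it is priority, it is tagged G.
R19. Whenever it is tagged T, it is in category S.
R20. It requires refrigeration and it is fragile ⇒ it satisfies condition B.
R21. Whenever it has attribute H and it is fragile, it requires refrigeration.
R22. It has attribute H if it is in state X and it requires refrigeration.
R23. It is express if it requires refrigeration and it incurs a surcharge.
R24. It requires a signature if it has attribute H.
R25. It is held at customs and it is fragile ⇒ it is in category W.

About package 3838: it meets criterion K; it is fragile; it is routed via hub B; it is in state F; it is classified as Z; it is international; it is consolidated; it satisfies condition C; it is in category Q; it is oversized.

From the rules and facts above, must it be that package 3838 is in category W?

By R2 (it is consolidated, it is routed via hub B, it is in state F): it meets criterion U.
By R11 (it meets criterion U): it has marker J.
By R10 (it has marker J): it has attribute H.
By R21 (it has attribute H, it is fragile): it requires refrigeration.
By R20 (it requires refrigeration, it is fragile): it satisfies condition B.
By R6 (it satisfies condition B, it is fragile): it is held at customs.
By R25 (it is held at customs, it is fragile): it is in category W.

Yes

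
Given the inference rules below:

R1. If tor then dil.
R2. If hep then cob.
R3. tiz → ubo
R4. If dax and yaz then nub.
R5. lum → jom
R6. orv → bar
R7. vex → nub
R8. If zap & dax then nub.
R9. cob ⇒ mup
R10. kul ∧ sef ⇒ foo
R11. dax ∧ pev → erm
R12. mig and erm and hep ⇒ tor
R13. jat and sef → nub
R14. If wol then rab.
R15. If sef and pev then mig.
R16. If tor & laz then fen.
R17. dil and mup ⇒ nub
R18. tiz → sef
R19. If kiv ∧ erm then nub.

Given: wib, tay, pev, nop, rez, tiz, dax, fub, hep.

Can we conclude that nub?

cob  (by R2: hep)
mup  (by R9: cob)
erm  (by R11: dax, pev)
sef  (by R18: tiz)
mig  (by R15: sef, pev)
tor  (by R12: mig, erm, hep)
dil  (by R1: tor)
nub  (by R17: dil, mup)

Yes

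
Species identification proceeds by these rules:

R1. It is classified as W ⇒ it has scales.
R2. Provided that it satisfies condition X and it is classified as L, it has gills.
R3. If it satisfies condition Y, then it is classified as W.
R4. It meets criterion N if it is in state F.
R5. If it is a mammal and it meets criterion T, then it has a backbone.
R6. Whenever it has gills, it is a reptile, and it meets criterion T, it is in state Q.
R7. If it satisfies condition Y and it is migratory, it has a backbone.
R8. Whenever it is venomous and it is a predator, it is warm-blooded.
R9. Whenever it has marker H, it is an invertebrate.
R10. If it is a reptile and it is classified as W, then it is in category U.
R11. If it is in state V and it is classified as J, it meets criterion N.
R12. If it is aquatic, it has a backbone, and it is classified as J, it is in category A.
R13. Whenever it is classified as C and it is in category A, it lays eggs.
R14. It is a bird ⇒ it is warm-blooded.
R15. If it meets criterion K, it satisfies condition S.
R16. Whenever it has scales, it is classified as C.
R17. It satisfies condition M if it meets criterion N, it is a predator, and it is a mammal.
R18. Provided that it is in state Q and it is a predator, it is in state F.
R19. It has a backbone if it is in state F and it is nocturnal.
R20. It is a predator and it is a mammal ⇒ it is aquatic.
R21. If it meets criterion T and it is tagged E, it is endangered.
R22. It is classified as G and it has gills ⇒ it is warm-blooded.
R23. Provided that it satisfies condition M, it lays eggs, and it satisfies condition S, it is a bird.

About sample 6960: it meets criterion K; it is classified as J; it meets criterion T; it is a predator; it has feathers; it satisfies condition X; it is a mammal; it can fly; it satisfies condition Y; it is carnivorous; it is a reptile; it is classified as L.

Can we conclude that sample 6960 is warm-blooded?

By R2 (it satisfies condition X, it is classified as L): it has gills.
By R3 (it satisfies condition Y): it is classified as W.
By R5 (it is a mammal, it meets criterion T): it has a backbone.
By R6 (it has gills, it is a reptile, it meets criterion T): it is in state Q.
By R15 (it meets criterion K): it satisfies condition S.
By R18 (it is in state Q, it is a predator): it is in state F.
By R20 (it is a predator, it is a mammal): it is aquatic.
By R1 (it is classified as W): it has scales.
By R4 (it is in state F): it meets criterion N.
By R12 (it is aquatic, it has a backbone, it is classified as J): it is in category A.
By R16 (it has scales): it is classified as C.
By R17 (it meets criterion N, it is a predator, it is a mammal): it satisfies condition M.
By R13 (it is classified as C, it is in category A): it lays eggs.
By R23 (it satisfies condition M, it lays eggs, it satisfies condition S): it is a bird.
By R14 (it is a bird): it is warm-blooded.

Yes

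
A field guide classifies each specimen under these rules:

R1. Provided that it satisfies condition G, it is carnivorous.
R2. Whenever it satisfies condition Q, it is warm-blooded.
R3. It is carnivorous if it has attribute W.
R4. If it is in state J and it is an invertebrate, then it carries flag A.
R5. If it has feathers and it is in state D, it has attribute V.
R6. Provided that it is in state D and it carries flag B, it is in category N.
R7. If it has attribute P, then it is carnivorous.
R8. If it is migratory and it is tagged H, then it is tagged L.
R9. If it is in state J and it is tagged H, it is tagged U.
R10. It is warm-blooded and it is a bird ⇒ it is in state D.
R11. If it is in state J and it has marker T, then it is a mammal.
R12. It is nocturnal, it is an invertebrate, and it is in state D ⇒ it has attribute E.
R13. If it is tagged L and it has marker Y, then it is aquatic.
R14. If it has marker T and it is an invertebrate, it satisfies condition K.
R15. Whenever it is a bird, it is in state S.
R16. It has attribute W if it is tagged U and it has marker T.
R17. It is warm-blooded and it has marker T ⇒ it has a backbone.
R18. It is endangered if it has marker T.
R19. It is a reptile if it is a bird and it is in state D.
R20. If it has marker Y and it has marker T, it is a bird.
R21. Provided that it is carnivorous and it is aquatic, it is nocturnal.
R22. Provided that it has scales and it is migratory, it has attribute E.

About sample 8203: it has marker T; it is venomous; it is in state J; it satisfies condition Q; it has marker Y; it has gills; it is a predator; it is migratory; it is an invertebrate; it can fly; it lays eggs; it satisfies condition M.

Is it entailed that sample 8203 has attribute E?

Forward chaining from the given facts derives: is warm-blooded, carries flag A, is a mammal, satisfies condition K, has a backbone, is endangered, is a bird, is in state D, is in state S, is a reptile.
Rules concluding "it has attribute E": R12 needs "it is nocturnal"; R22 needs "it has scales" — none of these are established.

No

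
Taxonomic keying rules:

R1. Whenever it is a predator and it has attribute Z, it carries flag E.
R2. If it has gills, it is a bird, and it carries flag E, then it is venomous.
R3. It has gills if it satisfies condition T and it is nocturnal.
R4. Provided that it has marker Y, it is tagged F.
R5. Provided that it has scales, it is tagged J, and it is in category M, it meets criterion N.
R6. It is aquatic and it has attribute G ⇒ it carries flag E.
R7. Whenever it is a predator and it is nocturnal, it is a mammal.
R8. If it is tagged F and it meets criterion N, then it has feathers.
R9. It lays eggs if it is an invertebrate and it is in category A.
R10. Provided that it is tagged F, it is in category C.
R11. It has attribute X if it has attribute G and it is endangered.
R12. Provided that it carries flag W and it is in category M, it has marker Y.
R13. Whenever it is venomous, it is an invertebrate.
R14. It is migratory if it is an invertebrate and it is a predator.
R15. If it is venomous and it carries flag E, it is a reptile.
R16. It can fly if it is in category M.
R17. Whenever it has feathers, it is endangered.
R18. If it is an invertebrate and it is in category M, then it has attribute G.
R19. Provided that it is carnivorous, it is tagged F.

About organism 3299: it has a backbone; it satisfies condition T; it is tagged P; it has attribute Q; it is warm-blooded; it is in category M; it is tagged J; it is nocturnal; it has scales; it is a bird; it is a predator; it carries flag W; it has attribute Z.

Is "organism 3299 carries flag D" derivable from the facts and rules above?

No

Forward chaining from the given facts derives: carries flag E, has gills, meets criterion N, is a mammal, has marker Y, can fly, is venomous, is tagged F, has feathers, is in category C, is an invertebrate, is migratory, is a reptile, is endangered, has attribute G, has attribute X.
No rule has "it carries flag D" as its conclusion, and it is not among the given facts.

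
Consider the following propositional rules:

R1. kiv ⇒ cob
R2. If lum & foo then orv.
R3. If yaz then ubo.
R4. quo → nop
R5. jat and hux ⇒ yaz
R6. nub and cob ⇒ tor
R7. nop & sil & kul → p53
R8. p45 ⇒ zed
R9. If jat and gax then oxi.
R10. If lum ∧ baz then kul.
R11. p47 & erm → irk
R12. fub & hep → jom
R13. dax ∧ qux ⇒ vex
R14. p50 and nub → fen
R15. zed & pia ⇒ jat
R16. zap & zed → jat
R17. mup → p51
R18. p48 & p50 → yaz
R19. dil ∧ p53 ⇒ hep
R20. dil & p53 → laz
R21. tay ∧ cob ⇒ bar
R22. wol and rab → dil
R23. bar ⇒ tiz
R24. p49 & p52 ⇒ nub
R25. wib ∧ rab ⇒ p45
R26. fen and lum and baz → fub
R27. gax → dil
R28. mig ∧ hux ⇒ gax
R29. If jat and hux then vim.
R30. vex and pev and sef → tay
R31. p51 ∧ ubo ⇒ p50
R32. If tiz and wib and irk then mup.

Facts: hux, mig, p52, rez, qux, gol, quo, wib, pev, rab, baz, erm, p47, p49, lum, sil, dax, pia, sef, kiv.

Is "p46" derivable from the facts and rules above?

Forward chaining from the given facts derives: cob, nop, kul, irk, vex, nub, p45, gax, tay, tor, p53, zed, jat, bar, tiz, dil, vim, mup, yaz, oxi, p51, hep, laz, ubo, p50, fen, fub, jom.
No rule has p46 as its conclusion, and it is not among the given facts.

No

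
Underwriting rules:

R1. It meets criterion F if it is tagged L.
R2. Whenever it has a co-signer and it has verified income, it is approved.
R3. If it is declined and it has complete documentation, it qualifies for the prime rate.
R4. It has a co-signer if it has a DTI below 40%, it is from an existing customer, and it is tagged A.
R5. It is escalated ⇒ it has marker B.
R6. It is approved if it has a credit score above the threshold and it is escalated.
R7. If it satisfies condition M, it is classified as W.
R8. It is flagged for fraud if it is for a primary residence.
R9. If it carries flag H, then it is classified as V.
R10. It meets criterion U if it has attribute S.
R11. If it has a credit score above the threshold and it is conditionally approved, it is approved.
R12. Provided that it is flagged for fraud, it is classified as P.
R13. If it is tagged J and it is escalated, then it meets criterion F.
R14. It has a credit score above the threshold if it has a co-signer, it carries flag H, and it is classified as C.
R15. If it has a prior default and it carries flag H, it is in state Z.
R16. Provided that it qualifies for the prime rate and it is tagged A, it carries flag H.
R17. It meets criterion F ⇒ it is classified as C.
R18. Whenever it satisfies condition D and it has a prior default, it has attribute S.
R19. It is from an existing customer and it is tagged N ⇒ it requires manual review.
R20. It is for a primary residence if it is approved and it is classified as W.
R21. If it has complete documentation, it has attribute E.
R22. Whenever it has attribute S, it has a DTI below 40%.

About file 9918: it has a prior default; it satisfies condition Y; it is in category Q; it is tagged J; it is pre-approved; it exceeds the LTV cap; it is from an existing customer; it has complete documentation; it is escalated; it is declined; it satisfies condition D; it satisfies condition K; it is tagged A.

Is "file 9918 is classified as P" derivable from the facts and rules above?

No

Forward chaining from the given facts derives: qualifies for the prime rate, has marker B, meets criterion F, carries flag H, is classified as C, has attribute S, has attribute E, has a DTI below 40%, has a co-signer, is classified as V, meets criterion U, has a credit score above the threshold, is in state Z, is approved.
The only rule concluding "it is classified as P" is R12, which needs "it is flagged for fraud"; that is never established.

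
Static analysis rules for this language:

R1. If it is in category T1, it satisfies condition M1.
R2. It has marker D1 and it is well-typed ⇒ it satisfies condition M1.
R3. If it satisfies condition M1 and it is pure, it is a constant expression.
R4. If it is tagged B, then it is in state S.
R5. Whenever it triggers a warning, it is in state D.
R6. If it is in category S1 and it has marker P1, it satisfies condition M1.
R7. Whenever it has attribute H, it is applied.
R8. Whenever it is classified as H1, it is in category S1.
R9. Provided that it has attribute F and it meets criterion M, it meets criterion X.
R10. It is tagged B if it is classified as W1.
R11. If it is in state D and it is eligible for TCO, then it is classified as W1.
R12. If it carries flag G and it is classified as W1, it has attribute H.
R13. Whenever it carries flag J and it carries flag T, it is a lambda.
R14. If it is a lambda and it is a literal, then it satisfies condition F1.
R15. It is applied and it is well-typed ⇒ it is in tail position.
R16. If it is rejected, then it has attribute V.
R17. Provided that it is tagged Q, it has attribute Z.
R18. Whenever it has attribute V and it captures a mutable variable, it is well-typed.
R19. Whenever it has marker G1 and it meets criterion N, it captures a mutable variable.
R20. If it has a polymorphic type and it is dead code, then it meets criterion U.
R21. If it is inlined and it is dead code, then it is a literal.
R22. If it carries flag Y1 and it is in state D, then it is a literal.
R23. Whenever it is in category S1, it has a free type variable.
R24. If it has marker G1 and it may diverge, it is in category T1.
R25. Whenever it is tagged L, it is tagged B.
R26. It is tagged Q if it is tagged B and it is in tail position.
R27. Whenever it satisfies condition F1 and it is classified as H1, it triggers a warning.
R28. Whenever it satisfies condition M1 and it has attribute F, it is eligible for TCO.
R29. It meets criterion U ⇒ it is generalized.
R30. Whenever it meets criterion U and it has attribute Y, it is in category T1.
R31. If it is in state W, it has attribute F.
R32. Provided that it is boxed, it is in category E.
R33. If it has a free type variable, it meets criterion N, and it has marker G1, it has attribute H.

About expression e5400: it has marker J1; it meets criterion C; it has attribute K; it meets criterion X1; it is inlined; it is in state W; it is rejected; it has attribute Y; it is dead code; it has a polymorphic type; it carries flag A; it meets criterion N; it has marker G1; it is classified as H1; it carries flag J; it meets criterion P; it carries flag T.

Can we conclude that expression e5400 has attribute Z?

Yes

By R8 (it is classified as H1): it is in category S1.
By R13 (it carries flag J, it carries flag T): it is a lambda.
By R16 (it is rejected): it has attribute V.
By R19 (it has marker G1, it meets criterion N): it captures a mutable variable.
By R20 (it has a polymorphic type, it is dead code): it meets criterion U.
By R21 (it is inlined, it is dead code): it is a literal.
By R23 (it is in category S1): it has a free type variable.
By R30 (it meets criterion U, it has attribute Y): it is in category T1.
By R31 (it is in state W): it has attribute F.
By R33 (it has a free type variable, it meets criterion N, it has marker G1): it has attribute H.
By R1 (it is in category T1): it satisfies condition M1.
By R7 (it has attribute H): it is applied.
By R14 (it is a lambda, it is a literal): it satisfies condition F1.
By R18 (it has attribute V, it captures a mutable variable): it is well-typed.
By R27 (it satisfies condition F1, it is classified as H1): it triggers a warning.
By R28 (it satisfies condition M1, it has attribute F): it is eligible for TCO.
By R5 (it triggers a warning): it is in state D.
By R11 (it is in state D, it is eligible for TCO): it is classified as W1.
By R15 (it is applied, it is well-typed): it is in tail position.
By R10 (it is classified as W1): it is tagged B.
By R26 (it is tagged B, it is in tail position): it is tagged Q.
By R17 (it is tagged Q): it has attribute Z.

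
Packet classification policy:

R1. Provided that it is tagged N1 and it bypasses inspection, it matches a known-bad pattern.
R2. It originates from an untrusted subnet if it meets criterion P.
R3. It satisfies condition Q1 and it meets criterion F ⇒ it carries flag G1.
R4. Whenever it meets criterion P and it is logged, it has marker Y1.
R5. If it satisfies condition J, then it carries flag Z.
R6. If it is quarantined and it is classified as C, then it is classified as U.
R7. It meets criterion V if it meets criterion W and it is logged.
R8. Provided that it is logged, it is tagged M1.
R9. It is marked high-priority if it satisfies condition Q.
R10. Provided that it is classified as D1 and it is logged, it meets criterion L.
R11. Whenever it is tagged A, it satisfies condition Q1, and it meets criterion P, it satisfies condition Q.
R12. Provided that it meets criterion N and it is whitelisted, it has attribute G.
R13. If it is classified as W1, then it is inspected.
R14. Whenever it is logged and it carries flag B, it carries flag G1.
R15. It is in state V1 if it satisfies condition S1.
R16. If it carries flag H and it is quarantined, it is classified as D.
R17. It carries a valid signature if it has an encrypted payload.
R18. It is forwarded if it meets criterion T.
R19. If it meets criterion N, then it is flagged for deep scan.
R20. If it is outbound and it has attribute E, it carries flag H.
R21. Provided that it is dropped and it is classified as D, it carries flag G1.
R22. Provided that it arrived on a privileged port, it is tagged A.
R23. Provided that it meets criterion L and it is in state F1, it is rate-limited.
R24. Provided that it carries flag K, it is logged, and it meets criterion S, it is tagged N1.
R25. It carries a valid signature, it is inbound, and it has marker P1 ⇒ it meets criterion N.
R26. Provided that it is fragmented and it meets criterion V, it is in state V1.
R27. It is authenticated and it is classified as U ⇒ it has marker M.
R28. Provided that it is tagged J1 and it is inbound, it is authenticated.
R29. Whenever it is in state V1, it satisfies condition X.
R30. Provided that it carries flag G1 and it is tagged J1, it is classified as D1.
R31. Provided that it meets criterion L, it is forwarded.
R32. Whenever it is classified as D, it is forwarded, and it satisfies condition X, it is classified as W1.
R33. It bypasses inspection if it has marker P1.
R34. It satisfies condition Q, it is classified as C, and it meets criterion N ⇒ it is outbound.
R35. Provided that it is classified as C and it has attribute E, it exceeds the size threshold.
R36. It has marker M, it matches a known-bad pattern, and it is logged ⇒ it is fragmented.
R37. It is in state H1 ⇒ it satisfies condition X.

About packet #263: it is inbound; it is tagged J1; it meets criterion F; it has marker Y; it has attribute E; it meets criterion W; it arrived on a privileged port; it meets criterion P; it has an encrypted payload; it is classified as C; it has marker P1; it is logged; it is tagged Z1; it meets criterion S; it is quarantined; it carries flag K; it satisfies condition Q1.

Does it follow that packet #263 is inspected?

By R3 (it satisfies condition Q1, it meets criterion F): it carries flag G1.
By R6 (it is quarantined, it is classified as C): it is classified as U.
By R7 (it meets criterion W, it is logged): it meets criterion V.
By R17 (it has an encrypted payload): it carries a valid signature.
By R22 (it arrived on a privileged port): it is tagged A.
By R24 (it carries flag K, it is logged, it meets criterion S): it is tagged N1.
By R25 (it carries a valid signature, it is inbound, it has marker P1): it meets criterion N.
By R28 (it is tagged J1, it is inbound): it is authenticated.
By R30 (it carries flag G1, it is tagged J1): it is classified as D1.
By R33 (it has marker P1): it bypasses inspection.
By R1 (it is tagged N1, it bypasses inspection): it matches a known-bad pattern.
By R10 (it is classified as D1, it is logged): it meets criterion L.
By R11 (it is tagged A, it satisfies condition Q1, it meets criterion P): it satisfies condition Q.
By R27 (it is authenticated, it is classified as U): it has marker M.
By R31 (it meets criterion L): it is forwarded.
By R34 (it satisfies condition Q, it is classified as C, it meets criterion N): it is outbound.
By R36 (it has marker M, it matches a known-bad pattern, it is logged): it is fragmented.
By R20 (it is outbound, it has attribute E): it carries flag H.
By R26 (it is fragmented, it meets criterion V): it is in state V1.
By R29 (it is in state V1): it satisfies condition X.
By R16 (it carries flag H, it is quarantined): it is classified as D.
By R32 (it is classified as D, it is forwarded, it satisfies condition X): it is classified as W1.
By R13 (it is classified as W1): it is inspected.

Yes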